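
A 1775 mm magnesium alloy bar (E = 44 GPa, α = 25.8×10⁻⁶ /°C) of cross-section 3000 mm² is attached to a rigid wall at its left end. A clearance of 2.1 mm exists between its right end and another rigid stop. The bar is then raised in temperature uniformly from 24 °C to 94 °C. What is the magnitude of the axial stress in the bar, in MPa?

If the wall were absent the bar would grow by αΔT L = 25.8×10⁻⁶ × 70 × 1775 = 3.206 mm.
This exceeds the 2.1 mm gap, so the wall pushes back. The portion of expansion that must be recovered elastically is δ_free − gap = 3.206 − 2.1 = 1.106 mm.
That suppressed elongation corresponds to σ = E·Δ/L = 44×10³ × 1.106/1775 = 27.41 MPa.

σ ≈ 27.4 MPa (compressive)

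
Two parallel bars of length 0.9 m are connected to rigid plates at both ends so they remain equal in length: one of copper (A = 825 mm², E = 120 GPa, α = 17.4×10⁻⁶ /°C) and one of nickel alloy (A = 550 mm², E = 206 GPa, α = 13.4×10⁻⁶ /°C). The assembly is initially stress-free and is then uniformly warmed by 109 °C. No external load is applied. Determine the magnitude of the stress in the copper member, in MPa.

Equilibrium of a rigid end plate with no external load gives equal and opposite internal forces ±P in the two members. Since α_{copper} > α_{nickel alloy}, heating drives the copper into compression and the nickel alloy into tension.
Compatibility of the two members (thermal + elastic change equal): (α₁ − α₂)ΔT = P·[1/(A₁E₁) + 1/(A₂E₂)].
|α₁ − α₂|·ΔT = 4×10⁻⁶ × 109 = 0.000436.
1/(A₁E₁) + 1/(A₂E₂) = 1/(825×120×10³) + 1/(550×206×10³) = 1.893×10⁻⁸ N⁻¹.
So P = 0.000436 / 1.893×10⁻⁸ = 23.04 kN.
σ_{copper} = P/A₁ = 23040/825 = 27.92 MPa, compressive.

σ ≈ 27.9 MPa (compressive)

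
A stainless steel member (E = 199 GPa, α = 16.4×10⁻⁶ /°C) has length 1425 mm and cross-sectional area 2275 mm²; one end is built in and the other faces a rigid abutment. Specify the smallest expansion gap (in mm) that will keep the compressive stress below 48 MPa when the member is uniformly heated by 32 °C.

Free expansion if unrestrained: δ_free = αΔT L = 16.4×10⁻⁶ × 32 × 1425 = 0.7478 mm.
A stress of 48 MPa corresponds to the wall pushing the member back by σL/E = 48×1425/(199×10³) = 0.3437 mm.
So the gap has to take up the difference, g_min = δ_free − σL/E = 0.7478 − 0.3437 = 0.4041 mm.

g ≈ 0.404 mm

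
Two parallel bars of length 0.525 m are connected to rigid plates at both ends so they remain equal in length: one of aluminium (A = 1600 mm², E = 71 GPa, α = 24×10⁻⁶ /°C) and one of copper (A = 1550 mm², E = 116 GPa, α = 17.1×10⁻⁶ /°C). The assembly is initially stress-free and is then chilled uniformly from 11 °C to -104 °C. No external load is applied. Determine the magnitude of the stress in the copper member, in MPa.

σ ≈ 35.6 MPa (compressive)

Equilibrium of a rigid end plate with no external load gives equal and opposite internal forces ±P in the two members. Since α_{aluminium} > α_{copper}, cooling drives the aluminium into tension and the copper into compression.
Setting the final lengths equal and cancelling L: (α₁ − α₂)ΔT = P/(A₁E₁) + P/(A₂E₂).
|α₁ − α₂|·ΔT = 6.9×10⁻⁶ × 115 = 0.0007935.
1/(A₁E₁) + 1/(A₂E₂) = 1/(1600×71×10³) + 1/(1550×116×10³) = 1.436×10⁻⁸ N⁻¹.
So P = 0.0007935 / 1.436×10⁻⁸ = 55.24 kN.
σ_{copper} = P/A₂ = 55240/1550 = 35.64 MPa, compressive.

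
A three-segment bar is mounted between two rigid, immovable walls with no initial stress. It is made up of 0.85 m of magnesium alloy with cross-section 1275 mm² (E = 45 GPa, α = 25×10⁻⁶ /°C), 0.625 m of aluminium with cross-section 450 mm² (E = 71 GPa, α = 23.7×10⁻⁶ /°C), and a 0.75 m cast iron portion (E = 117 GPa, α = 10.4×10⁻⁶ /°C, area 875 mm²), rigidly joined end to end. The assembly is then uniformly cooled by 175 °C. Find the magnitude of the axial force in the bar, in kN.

P ≈ 184 kN (tensile)

If the supports were absent, the total length change would be Σ αᵢΔT Lᵢ = 25×10⁻⁶×175×850 + 23.7×10⁻⁶×175×625 + 10.4×10⁻⁶×175×750 = 7.676 mm.
The rigid supports impose zero overall length change; the single axial force P common to all segments must satisfy P Σ Lᵢ/(AᵢEᵢ) = δ_free.
Σ Lᵢ/(AᵢEᵢ) = 850/(1275×45×10³) + 625/(450×71×10³) + 750/(875×117×10³) = 4.17×10⁻⁵ mm/N.
P = 7.676 / 4.17×10⁻⁵ = 184100 N = 184.1 kN, tensile.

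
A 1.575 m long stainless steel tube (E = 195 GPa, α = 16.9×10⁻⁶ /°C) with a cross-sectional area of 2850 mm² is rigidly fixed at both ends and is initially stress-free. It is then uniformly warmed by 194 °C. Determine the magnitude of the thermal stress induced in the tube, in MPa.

Because both ends are immovable the net strain is zero, and the suppressed thermal strain is αΔT = 16.9×10⁻⁶ × 194 = 3278.6×10⁻⁶.
σ = EαΔT = 195×10³ × 16.9×10⁻⁶ × 194 = 639.3 MPa (compressive; the tube is trying to expand).

σ ≈ 639 MPa (compressive)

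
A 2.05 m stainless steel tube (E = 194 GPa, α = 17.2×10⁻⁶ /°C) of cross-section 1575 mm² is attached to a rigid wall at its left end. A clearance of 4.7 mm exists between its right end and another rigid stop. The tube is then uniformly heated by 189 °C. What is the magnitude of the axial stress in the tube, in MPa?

Unrestrained expansion: δ_free = αΔT L = 17.2×10⁻⁶ × 189 × 2050 = 6.664 mm.
After closing the 4.7 mm clearance, 6.664 − 4.7 = 1.964 mm of expansion remains to be suppressed by the wall.
So σ = E(δ_free − g)/L = 194×10³ × 1.964/2050 = 185.9 MPa.

σ ≈ 186 MPa (compressive)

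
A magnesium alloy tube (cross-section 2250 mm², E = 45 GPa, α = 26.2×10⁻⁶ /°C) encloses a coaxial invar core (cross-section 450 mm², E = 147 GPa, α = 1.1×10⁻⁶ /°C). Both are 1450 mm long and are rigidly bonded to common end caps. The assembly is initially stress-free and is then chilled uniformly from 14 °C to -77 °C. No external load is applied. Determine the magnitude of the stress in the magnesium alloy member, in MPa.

The magnesium alloy has the larger α, so on cooling it would change length more than the invar if both were free. The rigid plates force a common final length, so the magnesium alloy is put into tension and the invar into compression, with equal and opposite forces P (no external load).
Equating the net (thermal + elastic) strains gives |α₁ − α₂|·ΔT = P·[1/(A₁E₁) + 1/(A₂E₂)].
|α₁ − α₂|·ΔT = 25.1×10⁻⁶ × 91 = 0.002284.
1/(A₁E₁) + 1/(A₂E₂) = 1/(2250×45×10³) + 1/(450×147×10³) = 2.499×10⁻⁸ N⁻¹.
So P = 0.002284 / 2.499×10⁻⁸ = 91.39 kN.
σ_{magnesium alloy} = P/A₁ = 91390/2250 = 40.62 MPa, tensile.

σ ≈ 40.6 MPa (tensile)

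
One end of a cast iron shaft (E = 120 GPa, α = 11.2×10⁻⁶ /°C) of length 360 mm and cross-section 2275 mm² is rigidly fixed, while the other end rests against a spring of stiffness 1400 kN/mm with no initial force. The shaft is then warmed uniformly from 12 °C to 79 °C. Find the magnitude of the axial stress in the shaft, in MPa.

If the spring were absent the shaft would lengthen by αΔT L = 11.2×10⁻⁶ × 67 × 360 = 0.2701 mm.
With a force P in the spring, the elastic change of the shaft is PL/(AE) and that of the spring is P/k; compatibility requires their sum to equal δ_free.
So P = δ_free / [L/(AE) + 1/k] = 0.2701 / [ 360/(2275×120×10³) + 1/(1400×10³) ].
P = 0.2701 / 2.033×10⁻⁶ = 132900 N.
σ = P/A = 132900/2275 = 58.41 MPa.

σ ≈ 58.4 MPa (compressive)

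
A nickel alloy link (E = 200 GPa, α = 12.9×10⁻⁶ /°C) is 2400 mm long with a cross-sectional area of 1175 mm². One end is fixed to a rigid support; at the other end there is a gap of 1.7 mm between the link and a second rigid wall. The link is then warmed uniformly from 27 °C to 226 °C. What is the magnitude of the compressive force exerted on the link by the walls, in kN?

Free thermal elongation = αΔT L = 12.9×10⁻⁶ × 199 × 2400 = 6.161 mm.
After closing the 1.7 mm clearance, 6.161 − 1.7 = 4.461 mm of expansion remains to be suppressed by the wall.
Compatibility: PL/(AE) = 4.461 mm, so σ = P/A = E × (4.461/2400) = 371.8 MPa.
P = σA = 371.8 × 1175 = 436.8 kN.

P ≈ 437 kN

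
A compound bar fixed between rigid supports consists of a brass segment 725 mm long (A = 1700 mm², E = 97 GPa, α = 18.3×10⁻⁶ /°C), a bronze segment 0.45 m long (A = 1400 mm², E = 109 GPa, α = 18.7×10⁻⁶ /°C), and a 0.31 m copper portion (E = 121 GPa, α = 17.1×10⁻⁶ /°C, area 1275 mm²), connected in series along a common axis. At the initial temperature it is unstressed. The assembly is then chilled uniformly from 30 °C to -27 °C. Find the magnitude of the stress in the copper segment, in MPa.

σ ≈ 129 MPa (tensile)

With the walls removed the bar would change length by δ_free = Σ αᵢΔT Lᵢ = 18.3×10⁻⁶×57×725 + 18.7×10⁻⁶×57×450 + 17.1×10⁻⁶×57×310 = 1.538 mm.
The rigid supports impose zero overall length change; the single axial force P common to all segments must satisfy P Σ Lᵢ/(AᵢEᵢ) = δ_free.
The series flexibility is Σ Lᵢ/(AᵢEᵢ) = 725/(1700×97×10³) + 450/(1400×109×10³) + 310/(1275×121×10³) = 9.355×10⁻⁶ mm/N.
So P = 1.538 / 9.355×10⁻⁶ = 164.4 kN, tensile.
σ_{copper} = P / A = 164400 / 1275 = 129 MPa.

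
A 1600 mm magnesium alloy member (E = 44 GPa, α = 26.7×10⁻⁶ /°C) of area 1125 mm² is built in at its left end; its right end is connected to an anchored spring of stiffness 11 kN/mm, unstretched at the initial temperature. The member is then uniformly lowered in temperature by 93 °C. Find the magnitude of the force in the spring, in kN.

P ≈ 32.2 kN

The unrestrained thermal change is αΔT L = 26.7×10⁻⁶ × 93 × 1600 = 3.973 mm.
Let P be the tensile force in the spring. The member extends elastically by PL/(AE) and the spring stretches by P/k; together these equal δ_free.
P [ L/(AE) + 1/k ] = δ_free → P [ 1600/(1125×44×10³) + 1/(11×10³) ] = 3.973.
P = 3.973 / 0.0001232 = 32240 N.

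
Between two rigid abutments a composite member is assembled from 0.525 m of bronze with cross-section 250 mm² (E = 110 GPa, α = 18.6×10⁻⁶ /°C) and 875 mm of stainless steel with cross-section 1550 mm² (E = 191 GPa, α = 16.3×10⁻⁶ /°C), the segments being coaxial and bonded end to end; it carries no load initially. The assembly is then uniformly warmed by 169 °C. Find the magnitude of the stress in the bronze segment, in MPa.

Free thermal expansion of the whole bar: Σ αᵢΔT Lᵢ = 18.6×10⁻⁶×169×525 + 16.3×10⁻⁶×169×875 = 4.061 mm.
The rigid supports impose zero overall length change; the single axial force P common to all segments must satisfy P Σ Lᵢ/(AᵢEᵢ) = δ_free.
The series flexibility is Σ Lᵢ/(AᵢEᵢ) = 525/(250×110×10³) + 875/(1550×191×10³) = 2.205×10⁻⁵ mm/N.
So P = 4.061 / 2.205×10⁻⁵ = 184.2 kN, compressive.
σ_{bronze} = P / A = 184200 / 250 = 736.7 MPa.

σ ≈ 737 MPa (compressive)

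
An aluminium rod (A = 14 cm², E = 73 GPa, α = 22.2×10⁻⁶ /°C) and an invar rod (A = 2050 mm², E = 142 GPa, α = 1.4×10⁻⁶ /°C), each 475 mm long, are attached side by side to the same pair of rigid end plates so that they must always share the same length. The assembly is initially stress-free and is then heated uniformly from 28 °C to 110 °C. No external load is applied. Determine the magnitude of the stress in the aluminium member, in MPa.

Equilibrium of a rigid end plate with no external load gives equal and opposite internal forces ±P in the two members. Since α_{aluminium} > α_{invar}, heating drives the aluminium into compression and the invar into tension.
Compatibility of the two members (thermal + elastic change equal): (α₁ − α₂)ΔT = P·[1/(A₁E₁) + 1/(A₂E₂)].
|α₁ − α₂|·ΔT = 20.8×10⁻⁶ × 82 = 0.001706.
1/(A₁E₁) + 1/(A₂E₂) = 1/(1400×73×10³) + 1/(2050×142×10³) = 1.322×10⁻⁸ N⁻¹.
So P = 0.001706 / 1.322×10⁻⁸ = 129 kN.
σ_{aluminium} = P/A₁ = 129000/1400 = 92.15 MPa, compressive.

σ ≈ 92.2 MPa (compressive)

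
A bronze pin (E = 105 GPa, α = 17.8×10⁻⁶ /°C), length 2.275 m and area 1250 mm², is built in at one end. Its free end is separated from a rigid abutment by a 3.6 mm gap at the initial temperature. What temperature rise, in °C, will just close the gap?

ΔT ≈ 88.9 °C

Contact occurs when the free expansion equals the gap: αΔT L = 3.6 mm.
So ΔT = g/(αL) = 3.6/(17.8×10⁻⁶ × 2275) = 88.9 °C.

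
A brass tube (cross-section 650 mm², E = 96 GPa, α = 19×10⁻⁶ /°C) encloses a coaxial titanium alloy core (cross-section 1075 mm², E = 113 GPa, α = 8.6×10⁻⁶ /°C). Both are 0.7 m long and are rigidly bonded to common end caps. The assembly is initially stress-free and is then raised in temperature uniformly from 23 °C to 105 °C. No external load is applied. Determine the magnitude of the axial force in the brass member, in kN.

P ≈ 35.2 kN (compressive in the brass)

Both members must finish at the same length. With the larger α, the brass tends to over-expand; the plates restrain it, putting the brass in compression and the titanium alloy in tension. With no external load the two internal forces are equal and opposite, magnitude P.
Equating the net (thermal + elastic) strains gives |α₁ − α₂|·ΔT = P·[1/(A₁E₁) + 1/(A₂E₂)].
|α₁ − α₂|·ΔT = 10.4×10⁻⁶ × 82 = 0.0008528.
1/(A₁E₁) + 1/(A₂E₂) = 1/(650×96×10³) + 1/(1075×113×10³) = 2.426×10⁻⁸ N⁻¹.
So P = 0.0008528 / 2.426×10⁻⁸ = 35.16 kN.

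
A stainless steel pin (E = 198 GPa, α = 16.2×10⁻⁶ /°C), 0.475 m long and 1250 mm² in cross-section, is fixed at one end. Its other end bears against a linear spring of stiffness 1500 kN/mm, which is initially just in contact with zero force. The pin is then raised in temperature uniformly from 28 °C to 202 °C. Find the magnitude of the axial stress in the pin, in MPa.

σ ≈ 414 MPa (compressive)

Free thermal expansion: δ_free = αΔT L = 16.2×10⁻⁶ × 174 × 475 = 1.339 mm.
Let P be the compressive force at the spring. The pin shortens elastically by PL/(AE) and the spring compresses by P/k; together these equal δ_free.
So P = δ_free / [L/(AE) + 1/k] = 1.339 / [ 475/(1250×198×10³) + 1/(1500×10³) ].
P = 1.339 / 2.586×10⁻⁶ = 517800 N.
σ = P/A = 517800/1250 = 414.2 MPa.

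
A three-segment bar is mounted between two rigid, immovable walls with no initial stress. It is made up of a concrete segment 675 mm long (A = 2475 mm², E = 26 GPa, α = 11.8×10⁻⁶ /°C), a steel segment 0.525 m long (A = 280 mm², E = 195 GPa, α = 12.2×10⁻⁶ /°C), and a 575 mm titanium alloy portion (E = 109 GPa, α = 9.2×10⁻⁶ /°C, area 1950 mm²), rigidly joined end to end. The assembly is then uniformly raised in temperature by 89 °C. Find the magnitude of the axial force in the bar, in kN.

P ≈ 76.7 kN (compressive)

If the supports were absent, the total length change would be Σ αᵢΔT Lᵢ = 11.8×10⁻⁶×89×675 + 12.2×10⁻⁶×89×525 + 9.2×10⁻⁶×89×575 = 1.75 mm.
Since the ends are fixed, an axial force P builds up, equal in every segment, with P · Σ Lᵢ/(AᵢEᵢ) = δ_free.
The series flexibility is Σ Lᵢ/(AᵢEᵢ) = 675/(2475×26×10³) + 525/(280×195×10³) + 575/(1950×109×10³) = 2.281×10⁻⁵ mm/N.
Hence P = δ_free / Σ(L/AE) = 1.75/2.281×10⁻⁵ = 76.71 kN (compressive).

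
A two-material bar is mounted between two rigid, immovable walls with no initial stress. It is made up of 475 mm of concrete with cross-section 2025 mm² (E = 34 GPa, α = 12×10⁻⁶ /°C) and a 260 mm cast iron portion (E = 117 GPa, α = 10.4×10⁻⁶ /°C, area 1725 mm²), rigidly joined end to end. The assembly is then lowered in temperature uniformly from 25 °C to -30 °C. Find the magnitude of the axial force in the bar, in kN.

Free thermal contraction of the whole bar: Σ αᵢΔT Lᵢ = 12×10⁻⁶×55×475 + 10.4×10⁻⁶×55×260 = 0.4622 mm.
Since the ends are fixed, an axial force P builds up, equal in every segment, with P · Σ Lᵢ/(AᵢEᵢ) = δ_free.
The series flexibility is Σ Lᵢ/(AᵢEᵢ) = 475/(2025×34×10³) + 260/(1725×117×10³) = 8.187×10⁻⁶ mm/N.
Hence P = δ_free / Σ(L/AE) = 0.4622/8.187×10⁻⁶ = 56.46 kN (tensile).

P ≈ 56.5 kN (tensile)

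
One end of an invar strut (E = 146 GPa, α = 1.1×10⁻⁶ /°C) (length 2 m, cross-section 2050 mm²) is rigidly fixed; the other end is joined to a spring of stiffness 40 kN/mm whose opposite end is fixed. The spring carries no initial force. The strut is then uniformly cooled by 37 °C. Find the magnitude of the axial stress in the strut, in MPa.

If the spring were absent the strut would shorten by αΔT L = 1.1×10⁻⁶ × 37 × 2000 = 0.0814 mm.
Let P be the tensile force in the spring. The strut extends elastically by PL/(AE) and the spring stretches by P/k; together these equal δ_free.
So P = δ_free / [L/(AE) + 1/k] = 0.0814 / [ 2000/(2050×146×10³) + 1/(40×10³) ].
P = 0.0814 / 3.168×10⁻⁵ = 2569 N.
σ = P/A = 2569/2050 = 1.253 MPa.

σ ≈ 1.25 MPa (tensile)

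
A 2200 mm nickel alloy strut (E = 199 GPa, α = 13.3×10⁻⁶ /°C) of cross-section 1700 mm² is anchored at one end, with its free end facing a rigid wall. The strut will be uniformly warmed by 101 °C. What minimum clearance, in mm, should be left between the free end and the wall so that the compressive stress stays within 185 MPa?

Free expansion if unrestrained: δ_free = αΔT L = 13.3×10⁻⁶ × 101 × 2200 = 2.955 mm.
At the allowable stress the elastic shortening the wall may impose is σL/E = 185 × 2200 / (199×10³) = 2.045 mm.
So the gap has to take up the difference, g_min = δ_free − σL/E = 2.955 − 2.045 = 0.91 mm.

g ≈ 0.91 mm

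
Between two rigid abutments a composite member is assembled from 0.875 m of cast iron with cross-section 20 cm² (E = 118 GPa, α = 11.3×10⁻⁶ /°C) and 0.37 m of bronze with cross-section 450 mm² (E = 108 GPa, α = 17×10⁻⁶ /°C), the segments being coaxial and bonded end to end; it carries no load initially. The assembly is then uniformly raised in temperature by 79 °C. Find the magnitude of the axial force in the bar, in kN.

P ≈ 113 kN (compressive)

If the supports were absent, the total length change would be Σ αᵢΔT Lᵢ = 11.3×10⁻⁶×79×875 + 17×10⁻⁶×79×370 = 1.278 mm.
The walls prevent any net length change, so an axial force P (same in every segment) develops. Compatibility: P · Σ Lᵢ/(AᵢEᵢ) = δ_free.
Σ Lᵢ/(AᵢEᵢ) = 875/(2000×118×10³) + 370/(450×108×10³) = 1.132×10⁻⁵ mm/N.
P = 1.278 / 1.132×10⁻⁵ = 112900 N = 112.9 kN, compressive.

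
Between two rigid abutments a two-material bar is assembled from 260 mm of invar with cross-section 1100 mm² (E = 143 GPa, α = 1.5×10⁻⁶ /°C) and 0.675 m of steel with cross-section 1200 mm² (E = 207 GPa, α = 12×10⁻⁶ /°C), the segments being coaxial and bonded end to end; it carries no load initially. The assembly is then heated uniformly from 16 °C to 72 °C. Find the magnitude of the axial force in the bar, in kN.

Free thermal expansion of the whole bar: Σ αᵢΔT Lᵢ = 1.5×10⁻⁶×56×260 + 12×10⁻⁶×56×675 = 0.4754 mm.
Since the ends are fixed, an axial force P builds up, equal in every segment, with P · Σ Lᵢ/(AᵢEᵢ) = δ_free.
Σ Lᵢ/(AᵢEᵢ) = 260/(1100×143×10³) + 675/(1200×207×10³) = 4.37×10⁻⁶ mm/N.
So P = 0.4754 / 4.37×10⁻⁶ = 108.8 kN, compressive.

P ≈ 109 kN (compressive)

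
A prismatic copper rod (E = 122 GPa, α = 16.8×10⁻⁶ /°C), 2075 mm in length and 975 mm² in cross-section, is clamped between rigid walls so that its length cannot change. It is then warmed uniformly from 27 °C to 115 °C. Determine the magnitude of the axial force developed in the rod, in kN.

P ≈ 176 kN (compressive)

With zero net strain, σ = E·αΔT = 122 GPa × 16.8×10⁻⁶ × 88 = 180.4 MPa.
P = AEαΔT = 975 × 122×10³ × 16.8×10⁻⁶ × 88 = 175.9 kN (compressive).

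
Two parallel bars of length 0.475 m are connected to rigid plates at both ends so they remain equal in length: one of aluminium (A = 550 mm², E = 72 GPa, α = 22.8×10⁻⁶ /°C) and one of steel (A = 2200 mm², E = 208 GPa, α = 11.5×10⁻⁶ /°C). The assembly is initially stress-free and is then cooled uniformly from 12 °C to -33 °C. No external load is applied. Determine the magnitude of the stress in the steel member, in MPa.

σ ≈ 8.42 MPa (compressive)

The aluminium has the larger α, so on cooling it would change length more than the steel if both were free. The rigid plates force a common final length, so the aluminium is put into tension and the steel into compression, with equal and opposite forces P (no external load).
Setting the final lengths equal and cancelling L: (α₁ − α₂)ΔT = P/(A₁E₁) + P/(A₂E₂).
|α₁ − α₂|·ΔT = 11.3×10⁻⁶ × 45 = 0.0005085.
1/(A₁E₁) + 1/(A₂E₂) = 1/(550×72×10³) + 1/(2200×208×10³) = 2.744×10⁻⁸ N⁻¹.
P = 0.0005085 / 2.744×10⁻⁸ = 18530 N = 18.53 kN.
σ_{steel} = P/A₂ = 18530/2200 = 8.424 MPa, compressive.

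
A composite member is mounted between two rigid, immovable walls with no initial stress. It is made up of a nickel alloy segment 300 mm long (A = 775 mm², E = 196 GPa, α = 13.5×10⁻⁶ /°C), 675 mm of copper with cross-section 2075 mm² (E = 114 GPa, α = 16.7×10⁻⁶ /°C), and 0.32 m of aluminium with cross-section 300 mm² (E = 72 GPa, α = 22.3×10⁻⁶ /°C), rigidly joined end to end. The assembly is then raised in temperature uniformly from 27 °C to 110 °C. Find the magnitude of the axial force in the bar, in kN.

With the walls removed the bar would change length by δ_free = Σ αᵢΔT Lᵢ = 13.5×10⁻⁶×83×300 + 16.7×10⁻⁶×83×675 + 22.3×10⁻⁶×83×320 = 1.864 mm.
The rigid supports impose zero overall length change; the single axial force P common to all segments must satisfy P Σ Lᵢ/(AᵢEᵢ) = δ_free.
The series flexibility is Σ Lᵢ/(AᵢEᵢ) = 300/(775×196×10³) + 675/(2075×114×10³) + 320/(300×72×10³) = 1.964×10⁻⁵ mm/N.
Hence P = δ_free / Σ(L/AE) = 1.864/1.964×10⁻⁵ = 94.9 kN (compressive).

P ≈ 94.9 kN (compressive)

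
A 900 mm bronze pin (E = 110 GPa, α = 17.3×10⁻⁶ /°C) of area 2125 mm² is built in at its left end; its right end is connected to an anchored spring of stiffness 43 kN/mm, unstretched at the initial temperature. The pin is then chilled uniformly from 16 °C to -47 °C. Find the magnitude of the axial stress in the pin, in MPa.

Free thermal contraction: δ_free = αΔT L = 17.3×10⁻⁶ × 63 × 900 = 0.9809 mm.
With a force P in the spring, the elastic change of the pin is PL/(AE) and that of the spring is P/k; compatibility requires their sum to equal δ_free.
P [ L/(AE) + 1/k ] = δ_free → P [ 900/(2125×110×10³) + 1/(43×10³) ] = 0.9809.
P = 0.9809 / 2.711×10⁻⁵ = 36190 N.
σ = P/A = 36190/2125 = 17.03 MPa.

σ ≈ 17 MPa (tensile)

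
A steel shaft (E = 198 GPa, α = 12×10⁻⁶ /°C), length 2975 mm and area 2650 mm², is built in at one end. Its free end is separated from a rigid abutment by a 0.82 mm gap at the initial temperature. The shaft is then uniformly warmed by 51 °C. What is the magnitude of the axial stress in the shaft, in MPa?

Free thermal elongation = αΔT L = 12×10⁻⁶ × 51 × 2975 = 1.821 mm.
This exceeds the 0.82 mm gap, so the wall pushes back. The portion of expansion that must be recovered elastically is δ_free − gap = 1.821 − 0.82 = 1.001 mm.
Compatibility: PL/(AE) = 1.001 mm, so σ = P/A = E × (1.001/2975) = 66.6 MPa.

σ ≈ 66.6 MPa (compressive)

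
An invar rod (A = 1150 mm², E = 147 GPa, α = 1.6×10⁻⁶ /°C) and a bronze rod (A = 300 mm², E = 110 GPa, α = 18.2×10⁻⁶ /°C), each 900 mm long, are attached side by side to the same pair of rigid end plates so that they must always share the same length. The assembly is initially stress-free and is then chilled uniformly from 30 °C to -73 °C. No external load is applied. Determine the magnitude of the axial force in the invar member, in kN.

Equilibrium of a rigid end plate with no external load gives equal and opposite internal forces ±P in the two members. Since α_{bronze} > α_{invar}, cooling drives the bronze into tension and the invar into compression.
Setting the final lengths equal and cancelling L: (α₁ − α₂)ΔT = P/(A₁E₁) + P/(A₂E₂).
|α₁ − α₂|·ΔT = 16.6×10⁻⁶ × 103 = 0.00171.
1/(A₁E₁) + 1/(A₂E₂) = 1/(1150×147×10³) + 1/(300×110×10³) = 3.622×10⁻⁸ N⁻¹.
P = 0.00171 / 3.622×10⁻⁸ = 47210 N = 47.21 kN.

P ≈ 47.2 kN (compressive in the invar)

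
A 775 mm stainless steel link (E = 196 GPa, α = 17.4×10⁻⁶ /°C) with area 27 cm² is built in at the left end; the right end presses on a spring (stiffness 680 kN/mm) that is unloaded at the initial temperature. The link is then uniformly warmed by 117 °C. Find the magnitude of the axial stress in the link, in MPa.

If the spring were absent the link would lengthen by αΔT L = 17.4×10⁻⁶ × 117 × 775 = 1.578 mm.
Let P be the compressive force at the spring. The link shortens elastically by PL/(AE) and the spring compresses by P/k; together these equal δ_free.
P [ L/(AE) + 1/k ] = δ_free → P [ 775/(2700×196×10³) + 1/(680×10³) ] = 1.578.
P = 1.578 / 2.935×10⁻⁶ = 537600 N.
σ = P/A = 537600/2700 = 199.1 MPa.

σ ≈ 199 MPa (compressive)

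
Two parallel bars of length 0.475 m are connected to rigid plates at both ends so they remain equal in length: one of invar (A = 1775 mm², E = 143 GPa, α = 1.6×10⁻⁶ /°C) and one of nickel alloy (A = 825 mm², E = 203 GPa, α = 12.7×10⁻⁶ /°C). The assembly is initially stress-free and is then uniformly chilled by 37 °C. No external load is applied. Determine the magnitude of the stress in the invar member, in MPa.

σ ≈ 23.3 MPa (compressive)

Both members must finish at the same length. With the larger α, the nickel alloy tends to over-contract; the plates restrain it, putting the nickel alloy in tension and the invar in compression. With no external load the two internal forces are equal and opposite, magnitude P.
Compatibility of the two members (thermal + elastic change equal): (α₁ − α₂)ΔT = P·[1/(A₁E₁) + 1/(A₂E₂)].
|α₁ − α₂|·ΔT = 11.1×10⁻⁶ × 37 = 0.0004107.
1/(A₁E₁) + 1/(A₂E₂) = 1/(1775×143×10³) + 1/(825×203×10³) = 9.911×10⁻⁹ N⁻¹.
P = 0.0004107 / 9.911×10⁻⁹ = 41440 N = 41.44 kN.
σ_{invar} = P/A₁ = 41440/1775 = 23.35 MPa, compressive.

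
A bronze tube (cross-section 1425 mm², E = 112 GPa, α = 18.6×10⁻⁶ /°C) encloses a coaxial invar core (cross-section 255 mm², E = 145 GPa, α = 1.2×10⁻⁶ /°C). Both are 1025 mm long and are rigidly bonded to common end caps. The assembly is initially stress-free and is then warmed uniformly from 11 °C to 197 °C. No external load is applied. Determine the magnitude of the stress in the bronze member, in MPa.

σ ≈ 68.2 MPa (compressive)

The bronze has the larger α, so on heating it would change length more than the invar if both were free. The rigid plates force a common final length, so the bronze is put into compression and the invar into tension, with equal and opposite forces P (no external load).
Equating the net (thermal + elastic) strains gives |α₁ − α₂|·ΔT = P·[1/(A₁E₁) + 1/(A₂E₂)].
|α₁ − α₂|·ΔT = 17.4×10⁻⁶ × 186 = 0.003236.
1/(A₁E₁) + 1/(A₂E₂) = 1/(1425×112×10³) + 1/(255×145×10³) = 3.331×10⁻⁸ N⁻¹.
P = 0.003236 / 3.331×10⁻⁸ = 97160 N = 97.16 kN.
σ_{bronze} = P/A₁ = 97160/1425 = 68.18 MPa, compressive.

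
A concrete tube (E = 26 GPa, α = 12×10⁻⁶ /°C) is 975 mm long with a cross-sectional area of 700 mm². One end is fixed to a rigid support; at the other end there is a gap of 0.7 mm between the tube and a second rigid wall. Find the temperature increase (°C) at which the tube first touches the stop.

ΔT ≈ 59.8 °C

Contact occurs when the free expansion equals the gap: αΔT L = 0.7 mm.
So ΔT = g/(αL) = 0.7/(12×10⁻⁶ × 975) = 59.83 °C.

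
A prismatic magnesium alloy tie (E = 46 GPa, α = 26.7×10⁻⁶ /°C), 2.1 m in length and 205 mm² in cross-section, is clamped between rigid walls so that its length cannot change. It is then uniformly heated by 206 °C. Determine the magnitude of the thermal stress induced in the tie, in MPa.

σ ≈ 253 MPa (compressive)

With length fixed, the mechanical strain must cancel the thermal strain αΔT = 26.7×10⁻⁶ × 206 = 5500.2×10⁻⁶.
σ = EαΔT = 46×10³ × 26.7×10⁻⁶ × 206 = 253 MPa (compressive; the tie is trying to expand).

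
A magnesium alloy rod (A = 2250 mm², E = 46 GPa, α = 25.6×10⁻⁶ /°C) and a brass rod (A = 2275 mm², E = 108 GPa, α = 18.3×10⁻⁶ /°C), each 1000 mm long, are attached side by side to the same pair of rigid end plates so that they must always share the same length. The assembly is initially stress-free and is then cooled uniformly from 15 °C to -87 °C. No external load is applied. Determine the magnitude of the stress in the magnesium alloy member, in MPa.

The magnesium alloy has the larger α, so on cooling it would change length more than the brass if both were free. The rigid plates force a common final length, so the magnesium alloy is put into tension and the brass into compression, with equal and opposite forces P (no external load).
Setting the final lengths equal and cancelling L: (α₁ − α₂)ΔT = P/(A₁E₁) + P/(A₂E₂).
|α₁ − α₂|·ΔT = 7.3×10⁻⁶ × 102 = 0.0007446.
1/(A₁E₁) + 1/(A₂E₂) = 1/(2250×46×10³) + 1/(2275×108×10³) = 1.373×10⁻⁸ N⁻¹.
So P = 0.0007446 / 1.373×10⁻⁸ = 54.22 kN.
σ_{magnesium alloy} = P/A₁ = 54220/2250 = 24.1 MPa, tensile.

σ ≈ 24.1 MPa (tensile)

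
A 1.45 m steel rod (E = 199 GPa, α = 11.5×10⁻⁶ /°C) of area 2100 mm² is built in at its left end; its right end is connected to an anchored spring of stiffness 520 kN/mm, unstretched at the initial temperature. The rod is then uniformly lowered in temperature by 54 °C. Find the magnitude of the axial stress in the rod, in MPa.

σ ≈ 79.5 MPa (tensile)

Free thermal contraction: δ_free = αΔT L = 11.5×10⁻⁶ × 54 × 1450 = 0.9005 mm.
Let P be the tensile force in the spring. The rod extends elastically by PL/(AE) and the spring stretches by P/k; together these equal δ_free.
So P = δ_free / [L/(AE) + 1/k] = 0.9005 / [ 1450/(2100×199×10³) + 1/(520×10³) ].
P = 0.9005 / 5.393×10⁻⁶ = 167000 N.
σ = P/A = 167000/2100 = 79.51 MPa.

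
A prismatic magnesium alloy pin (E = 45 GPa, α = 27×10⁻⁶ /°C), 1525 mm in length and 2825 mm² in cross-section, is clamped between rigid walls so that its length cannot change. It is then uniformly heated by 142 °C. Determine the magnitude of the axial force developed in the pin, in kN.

P ≈ 487 kN (compressive)

Full restraint means ε = 0, so the stress is σ = EαΔT = 45×10³ × 27×10⁻⁶ × 142 = 172.5 MPa.
Axial force P = σA = 172.5 × 2825 = 487400 N = 487.4 kN, compressive.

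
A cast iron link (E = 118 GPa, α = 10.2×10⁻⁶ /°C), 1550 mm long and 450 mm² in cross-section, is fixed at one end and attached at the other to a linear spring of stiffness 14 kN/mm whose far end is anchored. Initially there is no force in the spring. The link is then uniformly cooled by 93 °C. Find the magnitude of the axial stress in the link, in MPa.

If the spring were absent the link would shorten by αΔT L = 10.2×10⁻⁶ × 93 × 1550 = 1.47 mm.
Let P be the tensile force in the spring. The link extends elastically by PL/(AE) and the spring stretches by P/k; together these equal δ_free.
P [ L/(AE) + 1/k ] = δ_free → P [ 1550/(450×118×10³) + 1/(14×10³) ] = 1.47.
P = 1.47 / 0.0001006 = 14610 N.
σ = P/A = 14610/450 = 32.47 MPa.

σ ≈ 32.5 MPa (tensile)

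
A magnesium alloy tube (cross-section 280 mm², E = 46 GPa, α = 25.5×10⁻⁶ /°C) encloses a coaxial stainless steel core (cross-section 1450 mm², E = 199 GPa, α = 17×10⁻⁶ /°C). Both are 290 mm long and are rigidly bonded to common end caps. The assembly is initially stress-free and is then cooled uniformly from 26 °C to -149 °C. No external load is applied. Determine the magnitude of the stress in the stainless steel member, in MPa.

The magnesium alloy has the larger α, so on cooling it would change length more than the stainless steel if both were free. The rigid plates force a common final length, so the magnesium alloy is put into tension and the stainless steel into compression, with equal and opposite forces P (no external load).
Setting the final lengths equal and cancelling L: (α₁ − α₂)ΔT = P/(A₁E₁) + P/(A₂E₂).
|α₁ − α₂|·ΔT = 8.5×10⁻⁶ × 175 = 0.001487.
1/(A₁E₁) + 1/(A₂E₂) = 1/(280×46×10³) + 1/(1450×199×10³) = 8.111×10⁻⁸ N⁻¹.
So P = 0.001487 / 8.111×10⁻⁸ = 18.34 kN.
σ_{stainless steel} = P/A₂ = 18340/1450 = 12.65 MPa, compressive.

σ ≈ 12.6 MPa (compressive)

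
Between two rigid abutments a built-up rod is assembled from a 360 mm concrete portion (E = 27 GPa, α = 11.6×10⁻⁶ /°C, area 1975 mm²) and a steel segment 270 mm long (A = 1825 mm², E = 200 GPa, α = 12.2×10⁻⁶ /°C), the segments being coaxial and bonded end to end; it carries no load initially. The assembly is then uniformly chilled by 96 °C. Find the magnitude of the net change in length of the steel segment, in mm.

Free thermal contraction of the whole bar: Σ αᵢΔT Lᵢ = 11.6×10⁻⁶×96×360 + 12.2×10⁻⁶×96×270 = 0.7171 mm.
The walls prevent any net length change, so an axial force P (same in every segment) develops. Compatibility: P · Σ Lᵢ/(AᵢEᵢ) = δ_free.
Σ Lᵢ/(AᵢEᵢ) = 360/(1975×27×10³) + 270/(1825×200×10³) = 7.491×10⁻⁶ mm/N.
Hence P = δ_free / Σ(L/AE) = 0.7171/7.491×10⁻⁶ = 95.73 kN (tensile).
For the steel segment, free thermal change = 12.2×10⁻⁶×96×270 = 0.3162 mm and elastic change from P = 95730×270/(1825×200×10³) = 0.07082 mm; these oppose, so the net change is 0.245 mm (segment shortens).

|ΔL| ≈ 0.245 mm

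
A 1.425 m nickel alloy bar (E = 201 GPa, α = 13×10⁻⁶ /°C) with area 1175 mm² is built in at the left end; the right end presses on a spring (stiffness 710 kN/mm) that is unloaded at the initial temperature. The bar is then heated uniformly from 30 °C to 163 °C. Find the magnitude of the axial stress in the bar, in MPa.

The unrestrained thermal change is αΔT L = 13×10⁻⁶ × 133 × 1425 = 2.464 mm.
Let P be the compressive force at the spring. The bar shortens elastically by PL/(AE) and the spring compresses by P/k; together these equal δ_free.
So P = δ_free / [L/(AE) + 1/k] = 2.464 / [ 1425/(1175×201×10³) + 1/(710×10³) ].
P = 2.464 / 7.442×10⁻⁶ = 331100 N.
σ = P/A = 331100/1175 = 281.8 MPa.

σ ≈ 282 MPa (compressive)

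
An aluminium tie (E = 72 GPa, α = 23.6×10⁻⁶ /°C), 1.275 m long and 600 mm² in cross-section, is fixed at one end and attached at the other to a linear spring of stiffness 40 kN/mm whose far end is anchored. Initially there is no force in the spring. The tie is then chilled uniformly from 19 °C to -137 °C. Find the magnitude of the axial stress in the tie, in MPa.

Free thermal contraction: δ_free = αΔT L = 23.6×10⁻⁶ × 156 × 1275 = 4.694 mm.
With a force P in the spring, the elastic change of the tie is PL/(AE) and that of the spring is P/k; compatibility requires their sum to equal δ_free.
So P = δ_free / [L/(AE) + 1/k] = 4.694 / [ 1275/(600×72×10³) + 1/(40×10³) ].
P = 4.694 / 5.451×10⁻⁵ = 86110 N.
σ = P/A = 86110/600 = 143.5 MPa.

σ ≈ 144 MPa (tensile)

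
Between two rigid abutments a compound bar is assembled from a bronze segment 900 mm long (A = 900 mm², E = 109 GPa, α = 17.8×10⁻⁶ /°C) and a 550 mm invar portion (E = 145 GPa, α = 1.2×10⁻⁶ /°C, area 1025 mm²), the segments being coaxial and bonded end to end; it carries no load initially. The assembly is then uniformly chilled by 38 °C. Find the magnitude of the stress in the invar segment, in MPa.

Free thermal contraction of the whole bar: Σ αᵢΔT Lᵢ = 17.8×10⁻⁶×38×900 + 1.2×10⁻⁶×38×550 = 0.6338 mm.
The walls prevent any net length change, so an axial force P (same in every segment) develops. Compatibility: P · Σ Lᵢ/(AᵢEᵢ) = δ_free.
Σ Lᵢ/(AᵢEᵢ) = 900/(900×109×10³) + 550/(1025×145×10³) = 1.287×10⁻⁵ mm/N.
So P = 0.6338 / 1.287×10⁻⁵ = 49.23 kN, tensile.
σ_{invar} = P / A = 49230 / 1025 = 48.03 MPa.

σ ≈ 48 MPa (tensile)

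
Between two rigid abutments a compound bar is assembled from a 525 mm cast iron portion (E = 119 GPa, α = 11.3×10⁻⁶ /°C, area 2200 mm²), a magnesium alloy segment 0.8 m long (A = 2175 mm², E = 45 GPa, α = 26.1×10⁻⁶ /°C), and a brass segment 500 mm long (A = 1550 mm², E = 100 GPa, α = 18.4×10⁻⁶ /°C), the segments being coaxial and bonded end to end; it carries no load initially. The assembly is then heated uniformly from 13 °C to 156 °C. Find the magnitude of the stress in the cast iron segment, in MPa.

σ ≈ 175 MPa (compressive)

With the walls removed the bar would change length by δ_free = Σ αᵢΔT Lᵢ = 11.3×10⁻⁶×143×525 + 26.1×10⁻⁶×143×800 + 18.4×10⁻⁶×143×500 = 5.15 mm.
The walls prevent any net length change, so an axial force P (same in every segment) develops. Compatibility: P · Σ Lᵢ/(AᵢEᵢ) = δ_free.
The series flexibility is Σ Lᵢ/(AᵢEᵢ) = 525/(2200×119×10³) + 800/(2175×45×10³) + 500/(1550×100×10³) = 1.34×10⁻⁵ mm/N.
So P = 5.15 / 1.34×10⁻⁵ = 384.2 kN, compressive.
σ_{cast iron} = P / A = 384200 / 2200 = 174.6 MPa.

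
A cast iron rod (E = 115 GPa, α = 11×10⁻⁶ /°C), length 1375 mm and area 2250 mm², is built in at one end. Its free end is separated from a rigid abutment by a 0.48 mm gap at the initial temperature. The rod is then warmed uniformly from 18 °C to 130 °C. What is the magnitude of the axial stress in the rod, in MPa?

If the wall were absent the rod would grow by αΔT L = 11×10⁻⁶ × 112 × 1375 = 1.694 mm.
The gap closes (δ_free > 0.48 mm) and the wall then resists a further 1.694 − 0.48 = 1.214 mm of expansion.
So σ = E(δ_free − g)/L = 115×10³ × 1.214/1375 = 101.5 MPa.

σ ≈ 102 MPa (compressive)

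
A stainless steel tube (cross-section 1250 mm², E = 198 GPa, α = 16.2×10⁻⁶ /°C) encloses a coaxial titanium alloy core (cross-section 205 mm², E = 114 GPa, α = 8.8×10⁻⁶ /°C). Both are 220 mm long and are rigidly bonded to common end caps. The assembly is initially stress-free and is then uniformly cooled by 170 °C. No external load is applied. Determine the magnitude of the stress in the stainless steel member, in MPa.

The stainless steel has the larger α, so on cooling it would change length more than the titanium alloy if both were free. The rigid plates force a common final length, so the stainless steel is put into tension and the titanium alloy into compression, with equal and opposite forces P (no external load).
Setting the final lengths equal and cancelling L: (α₁ − α₂)ΔT = P/(A₁E₁) + P/(A₂E₂).
|α₁ − α₂|·ΔT = 7.4×10⁻⁶ × 170 = 0.001258.
1/(A₁E₁) + 1/(A₂E₂) = 1/(1250×198×10³) + 1/(205×114×10³) = 4.683×10⁻⁸ N⁻¹.
So P = 0.001258 / 4.683×10⁻⁸ = 26.86 kN.
σ_{stainless steel} = P/A₁ = 26860/1250 = 21.49 MPa, tensile.

σ ≈ 21.5 MPa (tensile)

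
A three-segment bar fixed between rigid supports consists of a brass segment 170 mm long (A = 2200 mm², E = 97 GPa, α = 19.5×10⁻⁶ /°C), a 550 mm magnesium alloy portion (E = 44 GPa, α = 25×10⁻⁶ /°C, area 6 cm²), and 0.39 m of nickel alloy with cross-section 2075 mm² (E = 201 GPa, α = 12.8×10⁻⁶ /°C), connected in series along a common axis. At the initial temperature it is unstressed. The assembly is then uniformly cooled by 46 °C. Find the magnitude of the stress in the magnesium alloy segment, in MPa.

σ ≈ 74.9 MPa (tensile)

Free thermal contraction of the whole bar: Σ αᵢΔT Lᵢ = 19.5×10⁻⁶×46×170 + 25×10⁻⁶×46×550 + 12.8×10⁻⁶×46×390 = 1.015 mm.
Since the ends are fixed, an axial force P builds up, equal in every segment, with P · Σ Lᵢ/(AᵢEᵢ) = δ_free.
Σ Lᵢ/(AᵢEᵢ) = 170/(2200×97×10³) + 550/(600×44×10³) + 390/(2075×201×10³) = 2.257×10⁻⁵ mm/N.
Hence P = δ_free / Σ(L/AE) = 1.015/2.257×10⁻⁵ = 44.96 kN (tensile).
σ_{magnesium alloy} = P / A = 44960 / 600 = 74.94 MPa.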